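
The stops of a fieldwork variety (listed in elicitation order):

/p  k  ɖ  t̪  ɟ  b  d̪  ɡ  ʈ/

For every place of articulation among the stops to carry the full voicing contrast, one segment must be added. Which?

place of articulation  voiceless  voiced  
bilabial          p         b       
dental            t̪        d̪      
retroflex         ʈ         ɖ       
palatal           —         ɟ       
velar             k         ɡ       
The palatal row has no voiceless member, so the gap is the voiceless palatal stop /c/.

/c/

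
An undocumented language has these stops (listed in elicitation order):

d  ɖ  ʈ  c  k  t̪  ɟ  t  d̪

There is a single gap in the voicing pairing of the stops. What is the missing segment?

/ɡ/

dental: voiceless /t̪/, voiced /d̪/.
alveolar: voiceless /t/, voiced /d/.
retroflex: voiceless /ʈ/, voiced /ɖ/.
palatal: voiceless /c/, voiced /ɟ/.
velar: voiceless /k/, voiced —.
The velar row has no voiced member, so the gap is the voiced velar stop /ɡ/.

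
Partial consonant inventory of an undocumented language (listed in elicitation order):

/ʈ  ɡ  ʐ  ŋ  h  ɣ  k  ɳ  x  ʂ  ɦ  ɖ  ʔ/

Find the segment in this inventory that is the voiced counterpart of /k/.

/ɡ/

/k/ is a voiceless velar stop.
The voiced counterpart is a voiced velar stop — in this inventory, /ɡ/.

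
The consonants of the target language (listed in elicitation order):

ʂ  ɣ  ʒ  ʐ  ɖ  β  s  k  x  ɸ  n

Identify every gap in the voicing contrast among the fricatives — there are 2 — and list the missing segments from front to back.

/z/, /ʃ/

bilabial: voiceless /ɸ/, voiced /β/.
alveolar: voiceless /s/, voiced —.
postalveolar: voiceless —, voiced /ʒ/.
retroflex: voiceless /ʂ/, voiced /ʐ/.
velar: voiceless /x/, voiced /ɣ/.
Gaps, from front to back: alveolar lacks voiced (/z/); postalveolar lacks voiceless (/ʃ/).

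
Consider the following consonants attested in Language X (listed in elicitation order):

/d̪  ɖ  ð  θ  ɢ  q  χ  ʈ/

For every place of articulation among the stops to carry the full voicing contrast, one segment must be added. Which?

place of articulation  voiceless  voiced  
dental            —         d̪      
retroflex         ʈ         ɖ       
uvular            q         ɢ       
The dental row has no voiceless member, so the gap is the voiceless dental stop /t̪/.

/t̪/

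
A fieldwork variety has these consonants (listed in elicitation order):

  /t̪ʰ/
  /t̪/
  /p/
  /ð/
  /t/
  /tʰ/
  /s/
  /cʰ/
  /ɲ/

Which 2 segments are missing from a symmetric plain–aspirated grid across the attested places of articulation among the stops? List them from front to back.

/pʰ/, /c/

bilabial: plain /p/, aspirated —.
dental: plain /t̪/, aspirated /t̪ʰ/.
alveolar: plain /t/, aspirated /tʰ/.
palatal: plain —, aspirated /cʰ/.
Gaps, from front to back: bilabial lacks aspirated (/pʰ/); palatal lacks plain (/c/).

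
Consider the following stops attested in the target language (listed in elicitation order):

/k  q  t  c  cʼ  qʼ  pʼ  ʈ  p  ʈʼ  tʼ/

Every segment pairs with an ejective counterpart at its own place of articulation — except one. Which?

/k/

Bilabial: /p/ ~ /pʼ/
Alveolar: /t/ ~ /tʼ/
Retroflex: /ʈ/ ~ /ʈʼ/
Palatal: /c/ ~ /cʼ/
Uvular: /q/ ~ /qʼ/
Velar: only /k/ (plain); no ejective partner.
So /k/ is the unpaired segment.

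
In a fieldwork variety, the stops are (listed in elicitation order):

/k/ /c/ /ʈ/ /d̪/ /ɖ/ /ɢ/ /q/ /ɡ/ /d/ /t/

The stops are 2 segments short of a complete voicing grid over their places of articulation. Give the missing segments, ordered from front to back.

/t̪/, /ɟ/

place of articulation  voiceless  voiced  
dental            —         d̪      
alveolar          t         d       
retroflex         ʈ         ɖ       
palatal           c         —       
velar             k         ɡ       
uvular            q         ɢ       
Gaps, from front to back: dental lacks voiceless (/t̪/); palatal lacks voiced (/ɟ/).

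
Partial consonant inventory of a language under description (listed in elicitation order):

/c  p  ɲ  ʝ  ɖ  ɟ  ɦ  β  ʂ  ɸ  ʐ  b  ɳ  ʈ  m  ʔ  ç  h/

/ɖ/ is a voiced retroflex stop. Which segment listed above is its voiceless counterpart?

/ʈ/

The voiceless counterpart is a voiceless retroflex stop — in this inventory, /ʈ/.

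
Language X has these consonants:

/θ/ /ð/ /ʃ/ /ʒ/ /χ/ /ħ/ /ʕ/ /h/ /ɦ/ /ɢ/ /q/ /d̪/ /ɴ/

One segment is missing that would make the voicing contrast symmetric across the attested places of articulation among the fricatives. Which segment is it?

/ʁ/

Voiceless: /θ/ (dental), /ʃ/ (postalveolar), /χ/ (uvular), /ħ/ (pharyngeal), /h/ (glottal).
Voiced: /ð/ (dental), /ʒ/ (postalveolar), /ʕ/ (pharyngeal), /ɦ/ (glottal).
The uvular row has no voiced member, so the gap is the voiced uvular fricative /ʁ/.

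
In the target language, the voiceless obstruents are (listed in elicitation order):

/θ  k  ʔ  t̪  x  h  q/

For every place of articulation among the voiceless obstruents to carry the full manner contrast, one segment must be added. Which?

Stop: /t̪/ (dental), /k/ (velar), /q/ (uvular), /ʔ/ (glottal).
Fricative: /θ/ (dental), /x/ (velar), /h/ (glottal).
The uvular row has no fricative member, so the gap is the uvular fricative /χ/.

/χ/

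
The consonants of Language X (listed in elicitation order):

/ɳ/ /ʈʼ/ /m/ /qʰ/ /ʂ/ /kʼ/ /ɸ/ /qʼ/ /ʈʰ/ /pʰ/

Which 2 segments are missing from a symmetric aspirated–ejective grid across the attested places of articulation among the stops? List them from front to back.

/pʼ/, /kʰ/

place of articulation  aspirated  ejective
bilabial          pʰ        —       
retroflex         ʈʰ        ʈʼ      
velar             —         kʼ      
uvular            qʰ        qʼ      
Gaps, from front to back: bilabial lacks ejective (/pʼ/); velar lacks aspirated (/kʰ/).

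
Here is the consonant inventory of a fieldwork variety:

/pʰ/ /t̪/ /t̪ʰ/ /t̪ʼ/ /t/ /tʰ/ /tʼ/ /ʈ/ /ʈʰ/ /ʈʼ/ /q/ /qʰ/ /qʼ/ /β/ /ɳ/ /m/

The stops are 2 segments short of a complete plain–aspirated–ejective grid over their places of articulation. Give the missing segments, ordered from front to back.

Plain: /t̪/ (dental), /t/ (alveolar), /ʈ/ (retroflex), /q/ (uvular).
Aspirated: /pʰ/ (bilabial), /t̪ʰ/ (dental), /tʰ/ (alveolar), /ʈʰ/ (retroflex), /qʰ/ (uvular).
Ejective: /t̪ʼ/ (dental), /tʼ/ (alveolar), /ʈʼ/ (retroflex), /qʼ/ (uvular).
Gaps, from front to back: bilabial lacks plain (/p/); bilabial lacks ejective (/pʼ/).

/p/, /pʼ/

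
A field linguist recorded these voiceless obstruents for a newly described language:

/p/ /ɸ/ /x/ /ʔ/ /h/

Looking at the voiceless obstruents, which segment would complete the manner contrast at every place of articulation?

bilabial: stop /p/, fricative /ɸ/.
velar: stop —, fricative /x/.
glottal: stop /ʔ/, fricative /h/.
The velar row has no stop member, so the gap is the velar stop /k/.

/k/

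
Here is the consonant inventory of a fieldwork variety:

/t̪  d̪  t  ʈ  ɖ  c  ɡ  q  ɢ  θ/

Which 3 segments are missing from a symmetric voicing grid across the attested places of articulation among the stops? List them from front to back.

/d/, /ɟ/, /k/

Voiceless: /t̪/ (dental), /t/ (alveolar), /ʈ/ (retroflex), /c/ (palatal), /q/ (uvular).
Voiced: /d̪/ (dental), /ɖ/ (retroflex), /ɡ/ (velar), /ɢ/ (uvular).
Gaps, from front to back: alveolar lacks voiced (/d/); palatal lacks voiced (/ɟ/); velar lacks voiceless (/k/).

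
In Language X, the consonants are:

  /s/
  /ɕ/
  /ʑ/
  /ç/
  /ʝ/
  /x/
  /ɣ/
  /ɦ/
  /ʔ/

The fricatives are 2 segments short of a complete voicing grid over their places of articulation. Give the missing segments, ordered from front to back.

alveolar: voiceless /s/, voiced —.
alveolo-palatal: voiceless /ɕ/, voiced /ʑ/.
palatal: voiceless /ç/, voiced /ʝ/.
velar: voiceless /x/, voiced /ɣ/.
glottal: voiceless —, voiced /ɦ/.
Gaps, from front to back: alveolar lacks voiced (/z/); glottal lacks voiceless (/h/).

/z/, /h/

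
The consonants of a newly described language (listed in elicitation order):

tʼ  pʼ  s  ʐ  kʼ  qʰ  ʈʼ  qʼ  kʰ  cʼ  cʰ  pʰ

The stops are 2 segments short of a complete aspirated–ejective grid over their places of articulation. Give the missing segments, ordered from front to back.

/tʰ/, /ʈʰ/

place of articulation  aspirated  ejective
bilabial          pʰ        pʼ      
alveolar          —         tʼ      
retroflex         —         ʈʼ      
palatal           cʰ        cʼ      
velar             kʰ        kʼ      
uvular            qʰ        qʼ      
Gaps, from front to back: alveolar lacks aspirated (/tʰ/); retroflex lacks aspirated (/ʈʰ/).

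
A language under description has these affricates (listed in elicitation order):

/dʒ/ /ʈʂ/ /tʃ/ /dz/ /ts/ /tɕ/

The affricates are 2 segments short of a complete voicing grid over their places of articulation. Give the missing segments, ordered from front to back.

/ɖʐ/, /dʑ/

place of articulation  voiceless  voiced  
alveolar          ts        dz      
postalveolar      tʃ        dʒ      
retroflex         ʈʂ        —       
alveolo-palatal   tɕ        —       
Gaps, from front to back: retroflex lacks voiced (/ɖʐ/); alveolo-palatal lacks voiced (/dʑ/).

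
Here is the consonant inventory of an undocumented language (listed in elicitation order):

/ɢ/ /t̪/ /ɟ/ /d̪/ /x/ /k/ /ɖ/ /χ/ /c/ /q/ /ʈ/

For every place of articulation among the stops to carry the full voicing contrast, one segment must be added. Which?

/ɡ/

Voiceless: /t̪/ (dental), /ʈ/ (retroflex), /c/ (palatal), /k/ (velar), /q/ (uvular).
Voiced: /d̪/ (dental), /ɖ/ (retroflex), /ɟ/ (palatal), /ɢ/ (uvular).
The velar row has no voiced member, so the gap is the voiced velar stop /ɡ/.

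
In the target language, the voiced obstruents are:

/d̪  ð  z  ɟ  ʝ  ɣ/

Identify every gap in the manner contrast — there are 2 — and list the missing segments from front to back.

/d/, /ɡ/

dental: stop /d̪/, fricative /ð/.
alveolar: stop —, fricative /z/.
palatal: stop /ɟ/, fricative /ʝ/.
velar: stop —, fricative /ɣ/.
Gaps, from front to back: alveolar lacks stop (/d/); velar lacks stop (/ɡ/).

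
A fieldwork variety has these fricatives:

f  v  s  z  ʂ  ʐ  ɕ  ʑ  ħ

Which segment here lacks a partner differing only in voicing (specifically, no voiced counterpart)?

/ħ/

Labiodental: /f/ ~ /v/
Alveolar: /s/ ~ /z/
Retroflex: /ʂ/ ~ /ʐ/
Alveolo-palatal: /ɕ/ ~ /ʑ/
Pharyngeal: only /ħ/ (voiceless); no voiced partner.
So /ħ/ is the unpaired segment.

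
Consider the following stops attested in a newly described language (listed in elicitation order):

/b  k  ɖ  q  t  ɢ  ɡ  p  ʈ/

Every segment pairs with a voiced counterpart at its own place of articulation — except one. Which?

Bilabial: /p/ ~ /b/
Retroflex: /ʈ/ ~ /ɖ/
Velar: /k/ ~ /ɡ/
Uvular: /q/ ~ /ɢ/
Alveolar: only /t/ (voiceless); no voiced partner.
So /t/ is the unpaired segment.

/t/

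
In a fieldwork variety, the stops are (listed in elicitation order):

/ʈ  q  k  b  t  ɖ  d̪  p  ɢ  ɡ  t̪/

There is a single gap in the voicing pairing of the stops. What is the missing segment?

/d/

bilabial: voiceless /p/, voiced /b/.
dental: voiceless /t̪/, voiced /d̪/.
alveolar: voiceless /t/, voiced —.
retroflex: voiceless /ʈ/, voiced /ɖ/.
velar: voiceless /k/, voiced /ɡ/.
uvular: voiceless /q/, voiced /ɢ/.
The alveolar row has no voiced member, so the gap is the voiced alveolar stop /d/.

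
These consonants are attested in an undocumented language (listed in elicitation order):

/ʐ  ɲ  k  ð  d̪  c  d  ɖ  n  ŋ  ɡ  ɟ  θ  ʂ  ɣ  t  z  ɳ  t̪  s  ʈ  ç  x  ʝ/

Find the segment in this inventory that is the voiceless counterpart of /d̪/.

/t̪/

/d̪/ is a voiced dental stop.
The voiceless counterpart is a voiceless dental stop — in this inventory, /t̪/.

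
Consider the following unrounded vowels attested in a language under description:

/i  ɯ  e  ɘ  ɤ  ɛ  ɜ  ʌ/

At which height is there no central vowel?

Front: /i/ (high), /e/ (high-mid), /ɛ/ (low-mid).
Central: /ɘ/ (high-mid), /ɜ/ (low-mid).
Back: /ɯ/ (high), /ɤ/ (high-mid), /ʌ/ (low-mid).
Every height has a central member except high, where /ɨ/ would be expected.

high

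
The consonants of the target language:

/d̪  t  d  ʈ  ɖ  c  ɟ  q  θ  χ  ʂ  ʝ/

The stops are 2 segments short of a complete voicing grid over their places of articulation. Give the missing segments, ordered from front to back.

/t̪/, /ɢ/

place of articulation  voiceless  voiced  
dental            —         d̪      
alveolar          t         d       
retroflex         ʈ         ɖ       
palatal           c         ɟ       
uvular            q         —       
Gaps, from front to back: dental lacks voiceless (/t̪/); uvular lacks voiced (/ɢ/).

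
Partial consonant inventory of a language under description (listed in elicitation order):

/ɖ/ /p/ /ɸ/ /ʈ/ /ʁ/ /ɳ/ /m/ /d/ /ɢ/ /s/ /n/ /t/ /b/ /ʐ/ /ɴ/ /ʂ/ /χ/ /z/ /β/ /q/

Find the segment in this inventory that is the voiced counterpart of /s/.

/z/

/s/ is a voiceless alveolar fricative.
The voiced counterpart is a voiced alveolar fricative — in this inventory, /z/.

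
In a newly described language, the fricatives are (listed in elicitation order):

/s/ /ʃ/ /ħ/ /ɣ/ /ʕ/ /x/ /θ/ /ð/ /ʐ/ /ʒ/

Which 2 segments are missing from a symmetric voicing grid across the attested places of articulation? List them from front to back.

place of articulation  voiceless  voiced  
dental            θ         ð       
alveolar          s         —       
postalveolar      ʃ         ʒ       
retroflex         —         ʐ       
velar             x         ɣ       
pharyngeal        ħ         ʕ       
Gaps, from front to back: alveolar lacks voiced (/z/); retroflex lacks voiceless (/ʂ/).

/z/, /ʂ/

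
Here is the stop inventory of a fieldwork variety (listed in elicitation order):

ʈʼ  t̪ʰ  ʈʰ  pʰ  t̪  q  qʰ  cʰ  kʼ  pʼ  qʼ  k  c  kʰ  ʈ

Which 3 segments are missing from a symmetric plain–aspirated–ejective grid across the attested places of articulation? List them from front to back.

/p/, /t̪ʼ/, /cʼ/

bilabial: plain —, aspirated /pʰ/, ejective /pʼ/.
dental: plain /t̪/, aspirated /t̪ʰ/, ejective —.
retroflex: plain /ʈ/, aspirated /ʈʰ/, ejective /ʈʼ/.
palatal: plain /c/, aspirated /cʰ/, ejective —.
velar: plain /k/, aspirated /kʰ/, ejective /kʼ/.
uvular: plain /q/, aspirated /qʰ/, ejective /qʼ/.
Gaps, from front to back: bilabial lacks plain (/p/); dental lacks ejective (/t̪ʼ/); palatal lacks ejective (/cʼ/).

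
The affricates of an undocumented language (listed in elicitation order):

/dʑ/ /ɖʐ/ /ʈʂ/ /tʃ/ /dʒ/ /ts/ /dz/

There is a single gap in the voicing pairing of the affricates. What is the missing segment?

place of articulation  voiceless  voiced  
alveolar          ts        dz      
postalveolar      tʃ        dʒ      
retroflex         ʈʂ        ɖʐ      
alveolo-palatal   —         dʑ      
The alveolo-palatal row has no voiceless member, so the gap is the voiceless alveolo-palatal affricate /tɕ/.

/tɕ/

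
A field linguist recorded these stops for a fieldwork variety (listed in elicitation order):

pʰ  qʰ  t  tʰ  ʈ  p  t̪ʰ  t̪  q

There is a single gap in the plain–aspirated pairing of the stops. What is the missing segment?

/ʈʰ/

Plain: /p/ (bilabial), /t̪/ (dental), /t/ (alveolar), /ʈ/ (retroflex), /q/ (uvular).
Aspirated: /pʰ/ (bilabial), /t̪ʰ/ (dental), /tʰ/ (alveolar), /qʰ/ (uvular).
The retroflex row has no aspirated member, so the gap is the aspirated retroflex stop /ʈʰ/.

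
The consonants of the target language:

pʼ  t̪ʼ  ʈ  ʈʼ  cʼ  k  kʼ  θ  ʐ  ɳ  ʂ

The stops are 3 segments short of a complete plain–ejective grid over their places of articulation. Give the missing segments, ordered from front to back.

/p/, /t̪/, /c/

bilabial: plain —, ejective /pʼ/.
dental: plain —, ejective /t̪ʼ/.
retroflex: plain /ʈ/, ejective /ʈʼ/.
palatal: plain —, ejective /cʼ/.
velar: plain /k/, ejective /kʼ/.
Gaps, from front to back: bilabial lacks plain (/p/); dental lacks plain (/t̪/); palatal lacks plain (/c/).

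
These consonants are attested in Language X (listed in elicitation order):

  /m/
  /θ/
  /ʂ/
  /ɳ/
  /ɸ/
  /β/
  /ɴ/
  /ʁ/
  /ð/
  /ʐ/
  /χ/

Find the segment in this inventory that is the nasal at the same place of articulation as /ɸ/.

/m/

/ɸ/ is a voiceless bilabial fricative.
The nasal at the same place is a bilabial nasal — in this inventory, /m/.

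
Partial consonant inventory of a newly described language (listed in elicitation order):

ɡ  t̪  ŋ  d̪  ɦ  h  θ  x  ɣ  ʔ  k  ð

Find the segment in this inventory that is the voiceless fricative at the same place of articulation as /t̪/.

/θ/

/t̪/ is a voiceless dental stop.
The voiceless fricative at the same place is a voiceless dental fricative — in this inventory, /θ/.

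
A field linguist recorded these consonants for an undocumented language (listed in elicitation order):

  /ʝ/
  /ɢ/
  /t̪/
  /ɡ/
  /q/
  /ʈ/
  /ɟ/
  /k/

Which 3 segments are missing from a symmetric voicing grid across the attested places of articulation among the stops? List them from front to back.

place of articulation  voiceless  voiced  
dental            t̪        —       
retroflex         ʈ         —       
palatal           —         ɟ       
velar             k         ɡ       
uvular            q         ɢ       
Gaps, from front to back: dental lacks voiced (/d̪/); retroflex lacks voiced (/ɖ/); palatal lacks voiceless (/c/).

/d̪/, /ɖ/, /c/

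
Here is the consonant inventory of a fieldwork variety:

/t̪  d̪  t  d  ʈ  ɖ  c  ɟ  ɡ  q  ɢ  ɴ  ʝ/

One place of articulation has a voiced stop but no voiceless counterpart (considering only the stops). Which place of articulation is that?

place of articulation  voiceless  voiced  
dental            t̪        d̪      
alveolar          t         d       
retroflex         ʈ         ɖ       
palatal           c         ɟ       
velar             —         ɡ       
uvular            q         ɢ       
Every place of articulation has a voiceless member except velar, where /k/ would be expected.

velar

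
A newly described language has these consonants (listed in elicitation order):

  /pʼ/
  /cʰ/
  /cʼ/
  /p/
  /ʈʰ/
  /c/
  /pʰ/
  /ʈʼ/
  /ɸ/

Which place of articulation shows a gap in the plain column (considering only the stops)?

Plain: /p/ (bilabial), /c/ (palatal).
Aspirated: /pʰ/ (bilabial), /ʈʰ/ (retroflex), /cʰ/ (palatal).
Ejective: /pʼ/ (bilabial), /ʈʼ/ (retroflex), /cʼ/ (palatal).
Every place of articulation has a plain member except retroflex, where /ʈ/ would be expected.

retroflex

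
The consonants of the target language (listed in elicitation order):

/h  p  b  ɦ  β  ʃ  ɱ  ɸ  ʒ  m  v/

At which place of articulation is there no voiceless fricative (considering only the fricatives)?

labiodental

place of articulation  voiceless  voiced  
bilabial          ɸ         β       
labiodental       —         v       
postalveolar      ʃ         ʒ       
glottal           h         ɦ       
Every place of articulation has a voiceless member except labiodental, where /f/ would be expected.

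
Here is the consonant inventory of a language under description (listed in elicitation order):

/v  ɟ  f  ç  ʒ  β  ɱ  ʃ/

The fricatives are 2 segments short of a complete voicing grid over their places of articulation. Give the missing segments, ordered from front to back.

/ɸ/, /ʝ/

place of articulation  voiceless  voiced  
bilabial          —         β       
labiodental       f         v       
postalveolar      ʃ         ʒ       
palatal           ç         —       
Gaps, from front to back: bilabial lacks voiceless (/ɸ/); palatal lacks voiced (/ʝ/).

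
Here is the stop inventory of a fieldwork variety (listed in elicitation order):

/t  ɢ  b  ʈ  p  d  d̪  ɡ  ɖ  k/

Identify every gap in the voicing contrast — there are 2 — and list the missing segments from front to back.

/t̪/, /q/

bilabial: voiceless /p/, voiced /b/.
dental: voiceless —, voiced /d̪/.
alveolar: voiceless /t/, voiced /d/.
retroflex: voiceless /ʈ/, voiced /ɖ/.
velar: voiceless /k/, voiced /ɡ/.
uvular: voiceless —, voiced /ɢ/.
Gaps, from front to back: dental lacks voiceless (/t̪/); uvular lacks voiceless (/q/).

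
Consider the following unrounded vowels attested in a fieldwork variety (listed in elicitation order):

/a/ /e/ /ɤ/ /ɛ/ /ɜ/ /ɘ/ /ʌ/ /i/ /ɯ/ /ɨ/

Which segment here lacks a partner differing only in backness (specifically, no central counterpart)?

High: /i/ ~ /ɨ/ ~ /ɯ/
High-mid: /e/ ~ /ɘ/ ~ /ɤ/
Low-mid: /ɛ/ ~ /ɜ/ ~ /ʌ/
Low: only /a/ (front); no central partner.
So /a/ is the unpaired segment.

/a/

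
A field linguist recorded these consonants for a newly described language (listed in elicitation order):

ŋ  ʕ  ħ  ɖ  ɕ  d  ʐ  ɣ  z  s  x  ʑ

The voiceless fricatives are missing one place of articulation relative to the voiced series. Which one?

retroflex

Voiceless: /s/ (alveolar), /ɕ/ (alveolo-palatal), /x/ (velar), /ħ/ (pharyngeal).
Voiced: /z/ (alveolar), /ʐ/ (retroflex), /ʑ/ (alveolo-palatal), /ɣ/ (velar), /ʕ/ (pharyngeal).
Every place of articulation has a voiceless member except retroflex, where /ʂ/ would be expected.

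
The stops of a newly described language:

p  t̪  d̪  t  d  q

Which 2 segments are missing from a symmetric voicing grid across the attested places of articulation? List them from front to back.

bilabial: voiceless /p/, voiced —.
dental: voiceless /t̪/, voiced /d̪/.
alveolar: voiceless /t/, voiced /d/.
uvular: voiceless /q/, voiced —.
Gaps, from front to back: bilabial lacks voiced (/b/); uvular lacks voiced (/ɢ/).

/b/, /ɢ/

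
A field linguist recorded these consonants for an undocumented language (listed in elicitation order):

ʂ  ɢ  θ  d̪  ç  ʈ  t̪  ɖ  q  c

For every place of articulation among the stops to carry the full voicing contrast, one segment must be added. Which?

/ɟ/

dental: voiceless /t̪/, voiced /d̪/.
retroflex: voiceless /ʈ/, voiced /ɖ/.
palatal: voiceless /c/, voiced —.
uvular: voiceless /q/, voiced /ɢ/.
The palatal row has no voiced member, so the gap is the voiced palatal stop /ɟ/.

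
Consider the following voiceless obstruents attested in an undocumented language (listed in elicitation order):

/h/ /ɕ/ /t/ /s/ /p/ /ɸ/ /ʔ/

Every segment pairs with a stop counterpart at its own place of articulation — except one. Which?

Bilabial: /p/ ~ /ɸ/
Alveolar: /t/ ~ /s/
Glottal: /ʔ/ ~ /h/
Alveolo-palatal: only /ɕ/ (fricative); no stop partner.
So /ɕ/ is the unpaired segment.

/ɕ/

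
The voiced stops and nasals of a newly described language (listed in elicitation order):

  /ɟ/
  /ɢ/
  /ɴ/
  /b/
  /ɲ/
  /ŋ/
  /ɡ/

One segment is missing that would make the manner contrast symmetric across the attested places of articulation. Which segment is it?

place of articulation  oral stop  nasal   
bilabial          b         —       
palatal           ɟ         ɲ       
velar             ɡ         ŋ       
uvular            ɢ         ɴ       
The bilabial row has no nasal member, so the gap is the bilabial nasal /m/.

/m/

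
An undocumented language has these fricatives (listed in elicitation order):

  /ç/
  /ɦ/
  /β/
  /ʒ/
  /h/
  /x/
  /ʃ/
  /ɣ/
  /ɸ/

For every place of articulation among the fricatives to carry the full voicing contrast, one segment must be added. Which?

/ʝ/

bilabial: voiceless /ɸ/, voiced /β/.
postalveolar: voiceless /ʃ/, voiced /ʒ/.
palatal: voiceless /ç/, voiced —.
velar: voiceless /x/, voiced /ɣ/.
glottal: voiceless /h/, voiced /ɦ/.
The palatal row has no voiced member, so the gap is the voiced palatal fricative /ʝ/.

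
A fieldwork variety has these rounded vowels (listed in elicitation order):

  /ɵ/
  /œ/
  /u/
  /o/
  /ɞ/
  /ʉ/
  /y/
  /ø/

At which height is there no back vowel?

high: front /y/, central /ʉ/, back /u/.
high-mid: front /ø/, central /ɵ/, back /o/.
low-mid: front /œ/, central /ɞ/, back —.
Every height has a back member except low-mid, where /ɔ/ would be expected.

low-mid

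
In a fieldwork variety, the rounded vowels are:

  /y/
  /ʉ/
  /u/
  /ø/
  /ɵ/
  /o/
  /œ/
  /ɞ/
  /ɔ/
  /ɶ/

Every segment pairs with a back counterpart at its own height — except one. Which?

High: /y/ ~ /ʉ/ ~ /u/
High-mid: /ø/ ~ /ɵ/ ~ /o/
Low-mid: /œ/ ~ /ɞ/ ~ /ɔ/
Low: only /ɶ/ (front); no back partner.
So /ɶ/ is the unpaired segment.

/ɶ/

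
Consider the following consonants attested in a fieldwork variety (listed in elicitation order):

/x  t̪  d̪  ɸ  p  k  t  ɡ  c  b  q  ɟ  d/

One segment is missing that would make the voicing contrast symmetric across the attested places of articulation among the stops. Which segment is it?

/ɢ/

place of articulation  voiceless  voiced  
bilabial          p         b       
dental            t̪        d̪      
alveolar          t         d       
palatal           c         ɟ       
velar             k         ɡ       
uvular            q         —       
The uvular row has no voiced member, so the gap is the voiced uvular stop /ɢ/.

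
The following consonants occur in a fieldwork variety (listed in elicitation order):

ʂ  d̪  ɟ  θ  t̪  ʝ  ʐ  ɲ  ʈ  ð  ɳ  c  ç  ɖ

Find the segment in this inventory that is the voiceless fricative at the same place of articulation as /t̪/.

/θ/

/t̪/ is a voiceless dental stop.
The voiceless fricative at the same place is a voiceless dental fricative — in this inventory, /θ/.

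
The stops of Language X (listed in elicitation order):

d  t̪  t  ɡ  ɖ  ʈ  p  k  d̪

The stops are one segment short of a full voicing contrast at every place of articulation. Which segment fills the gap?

bilabial: voiceless /p/, voiced —.
dental: voiceless /t̪/, voiced /d̪/.
alveolar: voiceless /t/, voiced /d/.
retroflex: voiceless /ʈ/, voiced /ɖ/.
velar: voiceless /k/, voiced /ɡ/.
The bilabial row has no voiced member, so the gap is the voiced bilabial stop /b/.

/b/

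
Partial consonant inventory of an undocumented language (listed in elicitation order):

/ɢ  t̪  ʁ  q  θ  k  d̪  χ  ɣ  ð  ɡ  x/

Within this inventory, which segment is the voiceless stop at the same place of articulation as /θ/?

/t̪/

/θ/ is a voiceless dental fricative.
The voiceless stop at the same place is a voiceless dental stop — in this inventory, /t̪/.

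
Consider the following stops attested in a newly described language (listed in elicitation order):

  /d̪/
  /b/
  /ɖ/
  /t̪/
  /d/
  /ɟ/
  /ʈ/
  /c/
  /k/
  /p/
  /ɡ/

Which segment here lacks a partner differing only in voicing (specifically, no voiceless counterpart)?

/d/

Bilabial: /p/ ~ /b/
Dental: /t̪/ ~ /d̪/
Retroflex: /ʈ/ ~ /ɖ/
Palatal: /c/ ~ /ɟ/
Velar: /k/ ~ /ɡ/
Alveolar: only /d/ (voiced); no voiceless partner.
So /d/ is the unpaired segment.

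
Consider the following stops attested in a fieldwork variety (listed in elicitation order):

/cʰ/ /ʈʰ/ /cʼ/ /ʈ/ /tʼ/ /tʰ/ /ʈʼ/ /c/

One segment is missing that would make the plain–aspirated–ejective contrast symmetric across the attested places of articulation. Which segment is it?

/t/

place of articulation  plain     aspirated  ejective
alveolar          —         tʰ        tʼ      
retroflex         ʈ         ʈʰ        ʈʼ      
palatal           c         cʰ        cʼ      
The alveolar row has no plain member, so the gap is the plain alveolar stop /t/.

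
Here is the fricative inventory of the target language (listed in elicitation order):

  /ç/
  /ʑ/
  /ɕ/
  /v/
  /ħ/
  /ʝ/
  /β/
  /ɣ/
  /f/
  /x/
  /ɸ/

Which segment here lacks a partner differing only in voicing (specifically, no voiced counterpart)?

Bilabial: /ɸ/ ~ /β/
Labiodental: /f/ ~ /v/
Alveolo-palatal: /ɕ/ ~ /ʑ/
Palatal: /ç/ ~ /ʝ/
Velar: /x/ ~ /ɣ/
Pharyngeal: only /ħ/ (voiceless); no voiced partner.
So /ħ/ is the unpaired segment.

/ħ/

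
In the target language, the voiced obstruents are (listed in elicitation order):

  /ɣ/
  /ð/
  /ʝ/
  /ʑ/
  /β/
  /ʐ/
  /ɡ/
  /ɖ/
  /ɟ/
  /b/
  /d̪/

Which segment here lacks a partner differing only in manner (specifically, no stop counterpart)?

/ʑ/

Bilabial: /b/ ~ /β/
Dental: /d̪/ ~ /ð/
Retroflex: /ɖ/ ~ /ʐ/
Palatal: /ɟ/ ~ /ʝ/
Velar: /ɡ/ ~ /ɣ/
Alveolo-palatal: only /ʑ/ (fricative); no stop partner.
So /ʑ/ is the unpaired segment.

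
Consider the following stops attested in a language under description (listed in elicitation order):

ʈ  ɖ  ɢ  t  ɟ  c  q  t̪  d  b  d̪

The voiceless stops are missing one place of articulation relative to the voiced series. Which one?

Voiceless: /t̪/ (dental), /t/ (alveolar), /ʈ/ (retroflex), /c/ (palatal), /q/ (uvular).
Voiced: /b/ (bilabial), /d̪/ (dental), /d/ (alveolar), /ɖ/ (retroflex), /ɟ/ (palatal), /ɢ/ (uvular).
Every place of articulation has a voiceless member except bilabial, where /p/ would be expected.

bilabial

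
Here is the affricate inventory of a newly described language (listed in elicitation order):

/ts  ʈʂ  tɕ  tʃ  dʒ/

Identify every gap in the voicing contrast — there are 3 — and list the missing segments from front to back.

/dz/, /ɖʐ/, /dʑ/

Voiceless: /ts/ (alveolar), /tʃ/ (postalveolar), /ʈʂ/ (retroflex), /tɕ/ (alveolo-palatal).
Voiced: /dʒ/ (postalveolar).
Gaps, from front to back: alveolar lacks voiced (/dz/); retroflex lacks voiced (/ɖʐ/); alveolo-palatal lacks voiced (/dʑ/).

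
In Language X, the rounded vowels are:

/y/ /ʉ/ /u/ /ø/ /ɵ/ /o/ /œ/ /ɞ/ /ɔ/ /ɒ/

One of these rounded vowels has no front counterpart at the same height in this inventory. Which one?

High: /y/ ~ /ʉ/ ~ /u/
High-mid: /ø/ ~ /ɵ/ ~ /o/
Low-mid: /œ/ ~ /ɞ/ ~ /ɔ/
Low: only /ɒ/ (back); no front partner.
So /ɒ/ is the unpaired segment.

/ɒ/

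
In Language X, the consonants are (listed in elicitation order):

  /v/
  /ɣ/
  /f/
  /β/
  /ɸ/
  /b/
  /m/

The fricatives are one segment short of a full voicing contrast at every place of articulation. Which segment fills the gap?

/x/

place of articulation  voiceless  voiced  
bilabial          ɸ         β       
labiodental       f         v       
velar             —         ɣ       
The velar row has no voiceless member, so the gap is the voiceless velar fricative /x/.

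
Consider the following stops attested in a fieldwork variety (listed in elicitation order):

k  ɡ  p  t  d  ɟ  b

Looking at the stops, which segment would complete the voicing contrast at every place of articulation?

place of articulation  voiceless  voiced  
bilabial          p         b       
alveolar          t         d       
palatal           —         ɟ       
velar             k         ɡ       
The palatal row has no voiceless member, so the gap is the voiceless palatal stop /c/.

/c/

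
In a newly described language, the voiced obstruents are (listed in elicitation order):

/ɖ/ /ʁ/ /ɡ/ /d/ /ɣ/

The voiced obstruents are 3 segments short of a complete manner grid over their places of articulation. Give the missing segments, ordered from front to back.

/z/, /ʐ/, /ɢ/

place of articulation  stop      fricative
alveolar          d         —       
retroflex         ɖ         —       
velar             ɡ         ɣ       
uvular            —         ʁ       
Gaps, from front to back: alveolar lacks fricative (/z/); retroflex lacks fricative (/ʐ/); uvular lacks stop (/ɢ/).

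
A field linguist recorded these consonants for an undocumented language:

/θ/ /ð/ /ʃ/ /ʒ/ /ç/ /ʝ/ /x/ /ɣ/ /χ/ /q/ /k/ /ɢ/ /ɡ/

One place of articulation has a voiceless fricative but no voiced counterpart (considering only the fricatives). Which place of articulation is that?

uvular

dental: voiceless /θ/, voiced /ð/.
postalveolar: voiceless /ʃ/, voiced /ʒ/.
palatal: voiceless /ç/, voiced /ʝ/.
velar: voiceless /x/, voiced /ɣ/.
uvular: voiceless /χ/, voiced —.
Every place of articulation has a voiced member except uvular, where /ʁ/ would be expected.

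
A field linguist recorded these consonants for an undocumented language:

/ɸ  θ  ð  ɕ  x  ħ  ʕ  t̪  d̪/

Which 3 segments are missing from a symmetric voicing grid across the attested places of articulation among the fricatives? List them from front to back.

/β/, /ʑ/, /ɣ/

place of articulation  voiceless  voiced  
bilabial          ɸ         —       
dental            θ         ð       
alveolo-palatal   ɕ         —       
velar             x         —       
pharyngeal        ħ         ʕ       
Gaps, from front to back: bilabial lacks voiced (/β/); alveolo-palatal lacks voiced (/ʑ/); velar lacks voiced (/ɣ/).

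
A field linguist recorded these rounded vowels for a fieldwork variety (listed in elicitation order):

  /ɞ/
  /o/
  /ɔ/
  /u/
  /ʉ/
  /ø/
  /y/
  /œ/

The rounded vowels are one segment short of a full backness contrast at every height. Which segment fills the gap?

/ɵ/

Front: /y/ (high), /ø/ (high-mid), /œ/ (low-mid).
Central: /ʉ/ (high), /ɞ/ (low-mid).
Back: /u/ (high), /o/ (high-mid), /ɔ/ (low-mid).
The high-mid row has no central member, so the gap is the high-mid central rounded vowel /ɵ/.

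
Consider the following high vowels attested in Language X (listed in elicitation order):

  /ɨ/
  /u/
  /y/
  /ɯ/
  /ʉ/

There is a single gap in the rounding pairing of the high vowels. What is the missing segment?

front: unrounded —, rounded /y/.
central: unrounded /ɨ/, rounded /ʉ/.
back: unrounded /ɯ/, rounded /u/.
The front row has no unrounded member, so the gap is the front unrounded vowel /i/.

/i/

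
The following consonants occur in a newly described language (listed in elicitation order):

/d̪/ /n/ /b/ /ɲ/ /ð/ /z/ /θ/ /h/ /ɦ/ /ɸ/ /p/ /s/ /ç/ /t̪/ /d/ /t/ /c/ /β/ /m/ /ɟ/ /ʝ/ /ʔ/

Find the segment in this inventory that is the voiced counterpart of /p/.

/b/

/p/ is a voiceless bilabial stop.
The voiced counterpart is a voiced bilabial stop — in this inventory, /b/.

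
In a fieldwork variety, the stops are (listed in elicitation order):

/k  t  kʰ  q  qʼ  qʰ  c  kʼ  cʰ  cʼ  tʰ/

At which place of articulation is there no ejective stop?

alveolar: plain /t/, aspirated /tʰ/, ejective —.
palatal: plain /c/, aspirated /cʰ/, ejective /cʼ/.
velar: plain /k/, aspirated /kʰ/, ejective /kʼ/.
uvular: plain /q/, aspirated /qʰ/, ejective /qʼ/.
Every place of articulation has an ejective member except alveolar, where /tʼ/ would be expected.

alveolar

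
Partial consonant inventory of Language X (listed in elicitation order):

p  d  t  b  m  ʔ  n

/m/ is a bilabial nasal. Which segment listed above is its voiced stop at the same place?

The voiced stop at the same place is a voiced bilabial stop — in this inventory, /b/.

/b/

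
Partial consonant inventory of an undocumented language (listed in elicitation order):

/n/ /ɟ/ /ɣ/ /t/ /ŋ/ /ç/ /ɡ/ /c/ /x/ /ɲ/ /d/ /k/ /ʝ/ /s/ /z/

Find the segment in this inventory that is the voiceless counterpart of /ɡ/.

/k/

/ɡ/ is a voiced velar stop.
The voiceless counterpart is a voiceless velar stop — in this inventory, /k/.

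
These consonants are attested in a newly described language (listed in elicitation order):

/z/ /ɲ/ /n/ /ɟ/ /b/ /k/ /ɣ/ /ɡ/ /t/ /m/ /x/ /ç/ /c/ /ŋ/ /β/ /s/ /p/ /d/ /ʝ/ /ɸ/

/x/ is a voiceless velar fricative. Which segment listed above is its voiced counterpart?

/ɣ/

The voiced counterpart is a voiced velar fricative — in this inventory, /ɣ/.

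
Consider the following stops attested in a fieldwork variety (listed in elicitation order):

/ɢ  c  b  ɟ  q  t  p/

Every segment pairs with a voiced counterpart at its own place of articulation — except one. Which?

Bilabial: /p/ ~ /b/
Palatal: /c/ ~ /ɟ/
Uvular: /q/ ~ /ɢ/
Alveolar: only /t/ (voiceless); no voiced partner.
So /t/ is the unpaired segment.

/t/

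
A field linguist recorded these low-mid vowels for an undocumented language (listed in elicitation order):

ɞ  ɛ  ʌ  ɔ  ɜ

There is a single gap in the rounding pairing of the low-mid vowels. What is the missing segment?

/œ/

backness          unrounded  rounded 
front             ɛ         —       
central           ɜ         ɞ       
back              ʌ         ɔ       
The front row has no rounded member, so the gap is the front rounded vowel /œ/.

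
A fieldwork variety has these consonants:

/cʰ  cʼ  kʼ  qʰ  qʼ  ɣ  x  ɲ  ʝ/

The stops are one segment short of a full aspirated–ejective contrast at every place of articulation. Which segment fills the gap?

/kʰ/

palatal: aspirated /cʰ/, ejective /cʼ/.
velar: aspirated —, ejective /kʼ/.
uvular: aspirated /qʰ/, ejective /qʼ/.
The velar row has no aspirated member, so the gap is the aspirated velar stop /kʰ/.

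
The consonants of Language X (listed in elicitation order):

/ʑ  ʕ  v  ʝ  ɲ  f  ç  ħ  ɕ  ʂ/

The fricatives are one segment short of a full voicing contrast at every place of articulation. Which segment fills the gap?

labiodental: voiceless /f/, voiced /v/.
retroflex: voiceless /ʂ/, voiced —.
alveolo-palatal: voiceless /ɕ/, voiced /ʑ/.
palatal: voiceless /ç/, voiced /ʝ/.
pharyngeal: voiceless /ħ/, voiced /ʕ/.
The retroflex row has no voiced member, so the gap is the voiced retroflex fricative /ʐ/.

/ʐ/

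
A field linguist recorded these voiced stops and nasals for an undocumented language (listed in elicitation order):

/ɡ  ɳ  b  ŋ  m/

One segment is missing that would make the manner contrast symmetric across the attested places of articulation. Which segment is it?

Oral stop: /b/ (bilabial), /ɡ/ (velar).
Nasal: /m/ (bilabial), /ɳ/ (retroflex), /ŋ/ (velar).
The retroflex row has no oral stop member, so the gap is the retroflex oral stop /ɖ/.

/ɖ/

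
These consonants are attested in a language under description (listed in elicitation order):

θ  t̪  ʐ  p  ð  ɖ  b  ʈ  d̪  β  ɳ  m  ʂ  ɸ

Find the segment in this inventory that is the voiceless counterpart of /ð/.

/θ/

/ð/ is a voiced dental fricative.
The voiceless counterpart is a voiceless dental fricative — in this inventory, /θ/.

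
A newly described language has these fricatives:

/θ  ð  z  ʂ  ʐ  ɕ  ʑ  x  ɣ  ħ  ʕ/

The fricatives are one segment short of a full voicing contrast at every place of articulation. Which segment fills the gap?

Voiceless: /θ/ (dental), /ʂ/ (retroflex), /ɕ/ (alveolo-palatal), /x/ (velar), /ħ/ (pharyngeal).
Voiced: /ð/ (dental), /z/ (alveolar), /ʐ/ (retroflex), /ʑ/ (alveolo-palatal), /ɣ/ (velar), /ʕ/ (pharyngeal).
The alveolar row has no voiceless member, so the gap is the voiceless alveolar fricative /s/.

/s/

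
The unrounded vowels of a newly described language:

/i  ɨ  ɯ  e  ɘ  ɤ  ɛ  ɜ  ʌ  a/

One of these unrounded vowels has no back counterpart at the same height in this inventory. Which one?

/a/

High: /i/ ~ /ɨ/ ~ /ɯ/
High-mid: /e/ ~ /ɘ/ ~ /ɤ/
Low-mid: /ɛ/ ~ /ɜ/ ~ /ʌ/
Low: only /a/ (front); no back partner.
So /a/ is the unpaired segment.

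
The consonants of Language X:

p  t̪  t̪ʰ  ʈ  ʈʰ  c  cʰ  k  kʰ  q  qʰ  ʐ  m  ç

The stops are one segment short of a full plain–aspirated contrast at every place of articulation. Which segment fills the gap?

bilabial: plain /p/, aspirated —.
dental: plain /t̪/, aspirated /t̪ʰ/.
retroflex: plain /ʈ/, aspirated /ʈʰ/.
palatal: plain /c/, aspirated /cʰ/.
velar: plain /k/, aspirated /kʰ/.
uvular: plain /q/, aspirated /qʰ/.
The bilabial row has no aspirated member, so the gap is the aspirated bilabial stop /pʰ/.

/pʰ/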